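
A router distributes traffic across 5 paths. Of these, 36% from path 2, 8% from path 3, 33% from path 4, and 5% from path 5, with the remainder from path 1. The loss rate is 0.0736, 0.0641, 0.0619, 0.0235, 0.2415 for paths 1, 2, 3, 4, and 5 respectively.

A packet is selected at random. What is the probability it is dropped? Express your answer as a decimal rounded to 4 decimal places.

P(1) = 1 − (0.36 + 0.08 + 0.33 + 0.05) = 0.18.
Summing over the partition,
P(L) = P(L|1)·P(1) + P(L|2)·P(2) + P(L|3)·P(3) + P(L|4)·P(4) + P(L|5)·P(5)
      = 0.0736·0.18 + 0.0641·0.36 + 0.0619·0.08 + 0.0235·0.33 + 0.2415·0.05
      = 0.013248 + 0.023076 + 0.004952 + 0.007755 + 0.012075 = 0.061106

P(L) ≈ 0.0611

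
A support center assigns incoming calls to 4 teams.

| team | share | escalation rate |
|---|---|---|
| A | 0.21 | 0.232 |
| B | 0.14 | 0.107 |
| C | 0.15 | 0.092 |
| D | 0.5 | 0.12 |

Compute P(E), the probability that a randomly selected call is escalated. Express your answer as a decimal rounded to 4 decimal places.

0.1375

P(E) = P(E|A)·P(A) + P(E|B)·P(B) + P(E|C)·P(C) + P(E|D)·P(D)
      = 0.232·0.21 + 0.107·0.14 + 0.092·0.15 + 0.12·0.5
      = 0.04872 + 0.01498 + 0.0138 + 0.06 = 0.1375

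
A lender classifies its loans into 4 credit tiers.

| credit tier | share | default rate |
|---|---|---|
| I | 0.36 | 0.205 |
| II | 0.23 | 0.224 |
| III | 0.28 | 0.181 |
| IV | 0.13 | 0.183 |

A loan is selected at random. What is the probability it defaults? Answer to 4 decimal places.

P(D) ≈ 0.1998

Using total probability over the partition,
P(D) = P(D|I)·P(I) + P(D|II)·P(II) + P(D|III)·P(III) + P(D|IV)·P(IV)
      = 0.205·0.36 + 0.224·0.23 + 0.181·0.28 + 0.183·0.13
      = 0.0738 + 0.05152 + 0.05068 + 0.02379 = 0.19979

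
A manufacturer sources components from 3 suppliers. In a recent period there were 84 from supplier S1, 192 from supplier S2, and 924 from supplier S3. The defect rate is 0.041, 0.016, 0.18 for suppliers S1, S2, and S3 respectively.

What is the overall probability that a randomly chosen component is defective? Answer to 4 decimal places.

Total: 84 + 192 + 924 = 1200.
P(S1) = 84/1200 = 0.07. P(S2) = 192/1200 = 0.16. P(S3) = 924/1200 = 0.77.
Summing over the partition,
P(D) = P(D|S1)·P(S1) + P(D|S2)·P(S2) + P(D|S3)·P(S3)
      = 0.041·0.07 + 0.016·0.16 + 0.18·0.77
      = 0.00287 + 0.00256 + 0.1386 = 0.14403

0.1440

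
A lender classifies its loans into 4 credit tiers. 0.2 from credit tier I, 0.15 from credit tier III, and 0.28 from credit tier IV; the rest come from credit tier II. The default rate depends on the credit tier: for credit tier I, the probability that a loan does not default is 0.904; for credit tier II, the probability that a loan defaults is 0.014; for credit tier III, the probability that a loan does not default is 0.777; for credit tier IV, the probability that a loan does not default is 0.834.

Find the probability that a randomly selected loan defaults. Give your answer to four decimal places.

P(D) ≈ 0.1043

P(II) = 1 − (0.2 + 0.15 + 0.28) = 0.37.
P(D|I) = 1 − 0.904 = 0.096.
P(D|III) = 1 − 0.777 = 0.223.
P(D|IV) = 1 − 0.834 = 0.166.
P(D) = P(D|I)·P(I) + P(D|II)·P(II) + P(D|III)·P(III) + P(D|IV)·P(IV)
      = 0.096·0.2 + 0.014·0.37 + 0.223·0.15 + 0.166·0.28
      = 0.0192 + 0.00518 + 0.03345 + 0.04648 = 0.10431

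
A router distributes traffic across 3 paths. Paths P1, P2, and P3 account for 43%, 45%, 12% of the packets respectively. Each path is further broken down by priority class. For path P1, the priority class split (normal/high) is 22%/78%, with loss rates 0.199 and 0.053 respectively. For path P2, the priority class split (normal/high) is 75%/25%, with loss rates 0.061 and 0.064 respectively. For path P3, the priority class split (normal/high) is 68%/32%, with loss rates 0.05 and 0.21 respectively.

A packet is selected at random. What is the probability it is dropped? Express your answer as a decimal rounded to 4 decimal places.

P(L|P1) = 0.22·0.199 + 0.78·0.053 = 0.04378 + 0.04134 = 0.08512
P(L|P2) = 0.75·0.061 + 0.25·0.064 = 0.04575 + 0.016 = 0.06175
P(L|P3) = 0.68·0.05 + 0.32·0.21 = 0.034 + 0.0672 = 0.1012
Then overall,
P(L) = 0.43·0.08512 + 0.45·0.06175 + 0.12·0.1012
      = 0.0366016 + 0.0277875 + 0.012144 = 0.0765331

0.0765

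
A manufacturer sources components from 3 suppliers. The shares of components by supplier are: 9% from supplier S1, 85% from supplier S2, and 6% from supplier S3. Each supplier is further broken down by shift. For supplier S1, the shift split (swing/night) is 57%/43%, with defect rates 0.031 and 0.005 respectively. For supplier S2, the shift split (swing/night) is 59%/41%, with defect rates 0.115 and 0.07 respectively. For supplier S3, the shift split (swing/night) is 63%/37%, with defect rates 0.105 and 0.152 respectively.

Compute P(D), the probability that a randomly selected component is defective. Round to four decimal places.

P(D) ≈ 0.0912

P(D|S1) = 0.57·0.031 + 0.43·0.005 = 0.01767 + 0.00215 = 0.01982
P(D|S2) = 0.59·0.115 + 0.41·0.07 = 0.06785 + 0.0287 = 0.09655
P(D|S3) = 0.63·0.105 + 0.37·0.152 = 0.06615 + 0.05624 = 0.12239
Then overall,
P(D) = 0.09·0.01982 + 0.85·0.09655 + 0.06·0.12239
      = 0.0017838 + 0.0820675 + 0.0073434 = 0.0911947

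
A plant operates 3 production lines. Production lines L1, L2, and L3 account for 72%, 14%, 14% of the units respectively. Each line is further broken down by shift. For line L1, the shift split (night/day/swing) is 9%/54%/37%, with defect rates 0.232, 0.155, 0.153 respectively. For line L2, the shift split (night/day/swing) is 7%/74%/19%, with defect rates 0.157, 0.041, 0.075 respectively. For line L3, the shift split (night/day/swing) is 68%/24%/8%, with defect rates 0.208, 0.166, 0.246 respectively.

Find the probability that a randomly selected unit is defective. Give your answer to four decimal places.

P(D|L1) = 0.09·0.232 + 0.54·0.155 + 0.37·0.153 = 0.02088 + 0.0837 + 0.05661 = 0.16119
P(D|L2) = 0.07·0.157 + 0.74·0.041 + 0.19·0.075 = 0.01099 + 0.03034 + 0.01425 = 0.05558
P(D|L3) = 0.68·0.208 + 0.24·0.166 + 0.08·0.246 = 0.14144 + 0.03984 + 0.01968 = 0.20096
Then overall,
P(D) = 0.72·0.16119 + 0.14·0.05558 + 0.14·0.20096
      = 0.1160568 + 0.0077812 + 0.0281344 = 0.1519724

0.1520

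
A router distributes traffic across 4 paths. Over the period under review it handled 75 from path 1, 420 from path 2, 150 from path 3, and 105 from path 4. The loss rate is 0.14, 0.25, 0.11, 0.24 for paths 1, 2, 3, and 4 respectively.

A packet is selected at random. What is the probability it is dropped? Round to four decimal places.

P(L) ≈ 0.2096

Total: 75 + 420 + 150 + 105 = 750.
P(1) = 75/750 = 0.1. P(2) = 420/750 = 0.56. P(3) = 150/750 = 0.2. P(4) = 105/750 = 0.14.
P(L) = P(L|1)·P(1) + P(L|2)·P(2) + P(L|3)·P(3) + P(L|4)·P(4)
      = 0.14·0.1 + 0.25·0.56 + 0.11·0.2 + 0.24·0.14
      = 0.014 + 0.14 + 0.022 + 0.0336 = 0.2096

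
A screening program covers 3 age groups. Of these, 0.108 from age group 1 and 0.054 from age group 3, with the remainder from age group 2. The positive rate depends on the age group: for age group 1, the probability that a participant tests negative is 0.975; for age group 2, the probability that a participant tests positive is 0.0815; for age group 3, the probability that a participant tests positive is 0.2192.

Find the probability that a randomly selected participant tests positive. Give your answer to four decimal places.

P(2) = 1 − (0.108 + 0.054) = 0.838.
P(T|1) = 1 − 0.975 = 0.025.
Summing over the partition,
P(T) = P(T|1)·P(1) + P(T|2)·P(2) + P(T|3)·P(3)
      = 0.025·0.108 + 0.0815·0.838 + 0.2192·0.054
      = 0.0027 + 0.068297 + 0.0118368 = 0.0828338

0.0828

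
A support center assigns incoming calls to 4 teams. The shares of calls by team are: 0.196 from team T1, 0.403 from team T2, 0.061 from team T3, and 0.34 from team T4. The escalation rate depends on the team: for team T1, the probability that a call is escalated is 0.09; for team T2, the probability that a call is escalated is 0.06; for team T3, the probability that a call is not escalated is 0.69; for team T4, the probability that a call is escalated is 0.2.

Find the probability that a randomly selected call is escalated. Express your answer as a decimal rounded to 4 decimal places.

P(E|T3) = 1 − 0.69 = 0.31.
Using total probability over the partition,
P(E) = P(E|T1)·P(T1) + P(E|T2)·P(T2) + P(E|T3)·P(T3) + P(E|T4)·P(T4)
      = 0.09·0.196 + 0.06·0.403 + 0.31·0.061 + 0.2·0.34
      = 0.01764 + 0.02418 + 0.01891 + 0.068 = 0.12873

0.1287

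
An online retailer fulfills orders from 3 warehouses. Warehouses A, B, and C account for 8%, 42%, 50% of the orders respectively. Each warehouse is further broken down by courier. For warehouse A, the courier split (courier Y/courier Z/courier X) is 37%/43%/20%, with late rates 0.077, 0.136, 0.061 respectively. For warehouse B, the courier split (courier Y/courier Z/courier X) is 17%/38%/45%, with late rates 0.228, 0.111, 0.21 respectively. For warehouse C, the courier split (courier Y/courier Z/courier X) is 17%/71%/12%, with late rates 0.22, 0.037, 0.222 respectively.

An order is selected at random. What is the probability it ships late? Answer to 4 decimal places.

P(L) ≈ 0.1268

P(L|A) = 0.37·0.077 + 0.43·0.136 + 0.2·0.061 = 0.02849 + 0.05848 + 0.0122 = 0.09917
P(L|B) = 0.17·0.228 + 0.38·0.111 + 0.45·0.21 = 0.03876 + 0.04218 + 0.0945 = 0.17544
P(L|C) = 0.17·0.22 + 0.71·0.037 + 0.12·0.222 = 0.0374 + 0.02627 + 0.02664 = 0.09031
By total probability over the outer partition,
P(L) = 0.08·0.09917 + 0.42·0.17544 + 0.5·0.09031
      = 0.0079336 + 0.0736848 + 0.045155 = 0.1267734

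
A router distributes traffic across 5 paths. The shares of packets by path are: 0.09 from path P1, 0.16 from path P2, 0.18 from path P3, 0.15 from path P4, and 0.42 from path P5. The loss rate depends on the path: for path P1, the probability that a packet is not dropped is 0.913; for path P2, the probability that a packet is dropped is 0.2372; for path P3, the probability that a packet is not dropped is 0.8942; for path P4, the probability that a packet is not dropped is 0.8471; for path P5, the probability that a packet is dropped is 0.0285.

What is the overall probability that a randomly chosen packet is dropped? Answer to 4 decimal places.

P(L|P1) = 1 − 0.913 = 0.087.
P(L|P3) = 1 − 0.8942 = 0.1058.
P(L|P4) = 1 − 0.8471 = 0.1529.
Summing over the partition,
P(L) = P(L|P1)·P(P1) + P(L|P2)·P(P2) + P(L|P3)·P(P3) + P(L|P4)·P(P4) + P(L|P5)·P(P5)
      = 0.087·0.09 + 0.2372·0.16 + 0.1058·0.18 + 0.1529·0.15 + 0.0285·0.42
      = 0.00783 + 0.037952 + 0.019044 + 0.022935 + 0.01197 = 0.099731

0.0997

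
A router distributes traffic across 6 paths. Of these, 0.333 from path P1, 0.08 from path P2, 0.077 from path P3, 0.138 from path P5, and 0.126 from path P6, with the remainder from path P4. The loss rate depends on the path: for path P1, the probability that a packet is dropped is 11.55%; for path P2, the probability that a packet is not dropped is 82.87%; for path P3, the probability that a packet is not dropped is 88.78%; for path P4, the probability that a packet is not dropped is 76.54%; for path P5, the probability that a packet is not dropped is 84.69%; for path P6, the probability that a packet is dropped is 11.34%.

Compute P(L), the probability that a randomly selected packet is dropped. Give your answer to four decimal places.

P(L) ≈ 0.1539

P(P4) = 1 − (0.333 + 0.08 + 0.077 + 0.138 + 0.126) = 0.246.
P(L|P2) = 1 − 0.8287 = 0.1713.
P(L|P3) = 1 − 0.8878 = 0.1122.
P(L|P4) = 1 − 0.7654 = 0.2346.
P(L|P5) = 1 − 0.8469 = 0.1531.
P(L) = P(L|P1)·P(P1) + P(L|P2)·P(P2) + P(L|P3)·P(P3) + P(L|P4)·P(P4) + P(L|P5)·P(P5) + P(L|P6)·P(P6)
      = 0.1155·0.333 + 0.1713·0.08 + 0.1122·0.077 + 0.2346·0.246 + 0.1531·0.138 + 0.1134·0.126
      = 0.0384615 + 0.013704 + 0.0086394 + 0.0577116 + 0.0211278 + 0.0142884 = 0.1539327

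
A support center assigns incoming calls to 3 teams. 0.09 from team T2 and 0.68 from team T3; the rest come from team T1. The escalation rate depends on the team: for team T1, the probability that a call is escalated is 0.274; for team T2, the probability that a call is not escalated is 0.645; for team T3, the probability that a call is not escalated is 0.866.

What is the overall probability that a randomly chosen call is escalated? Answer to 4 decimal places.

P(T1) = 1 − (0.09 + 0.68) = 0.23.
P(E|T2) = 1 − 0.645 = 0.355.
P(E|T3) = 1 − 0.866 = 0.134.
By the law of total probability,
P(E) = P(E|T1)·P(T1) + P(E|T2)·P(T2) + P(E|T3)·P(T3)
      = 0.274·0.23 + 0.355·0.09 + 0.134·0.68
      = 0.06302 + 0.03195 + 0.09112 = 0.18609

0.1861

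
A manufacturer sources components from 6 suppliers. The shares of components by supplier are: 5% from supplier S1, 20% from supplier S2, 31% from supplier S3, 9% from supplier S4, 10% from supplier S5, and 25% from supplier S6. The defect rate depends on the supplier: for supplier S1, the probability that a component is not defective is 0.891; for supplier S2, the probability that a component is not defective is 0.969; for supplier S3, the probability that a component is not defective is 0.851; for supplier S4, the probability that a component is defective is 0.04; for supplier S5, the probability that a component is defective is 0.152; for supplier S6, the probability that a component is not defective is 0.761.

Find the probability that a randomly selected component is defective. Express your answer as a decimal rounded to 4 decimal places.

P(D) ≈ 0.1364

P(D|S1) = 1 − 0.891 = 0.109.
P(D|S2) = 1 − 0.969 = 0.031.
P(D|S3) = 1 − 0.851 = 0.149.
P(D|S6) = 1 − 0.761 = 0.239.
Summing over the partition,
P(D) = P(D|S1)·P(S1) + P(D|S2)·P(S2) + P(D|S3)·P(S3) + P(D|S4)·P(S4) + P(D|S5)·P(S5) + P(D|S6)·P(S6)
      = 0.109·0.05 + 0.031·0.2 + 0.149·0.31 + 0.04·0.09 + 0.152·0.1 + 0.239·0.25
      = 0.00545 + 0.0062 + 0.04619 + 0.0036 + 0.0152 + 0.05975 = 0.13639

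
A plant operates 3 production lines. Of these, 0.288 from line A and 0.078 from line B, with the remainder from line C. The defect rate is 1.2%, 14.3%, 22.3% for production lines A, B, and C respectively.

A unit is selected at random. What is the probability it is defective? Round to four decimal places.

P(D) ≈ 0.1560

P(C) = 1 − (0.288 + 0.078) = 0.634.
Summing over the partition,
P(D) = P(D|A)·P(A) + P(D|B)·P(B) + P(D|C)·P(C)
      = 0.012·0.288 + 0.143·0.078 + 0.223·0.634
      = 0.003456 + 0.011154 + 0.141382 = 0.155992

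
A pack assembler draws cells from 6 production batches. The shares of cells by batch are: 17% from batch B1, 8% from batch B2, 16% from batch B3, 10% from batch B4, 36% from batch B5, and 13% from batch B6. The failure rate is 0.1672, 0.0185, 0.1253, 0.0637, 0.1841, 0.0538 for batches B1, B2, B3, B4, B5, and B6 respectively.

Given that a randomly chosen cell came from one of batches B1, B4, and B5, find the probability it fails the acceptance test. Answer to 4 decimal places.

0.1604

Let S = {B1, B4, B5}.
P(S) = 0.17 + 0.1 + 0.36 = 0.63.
P(F ∩ S) = 0.1672·0.17 + 0.0637·0.1 + 0.1841·0.36 = 0.028424 + 0.00637 + 0.066276 = 0.10107.
P(F | S) = 0.10107 / 0.63 = 0.160429…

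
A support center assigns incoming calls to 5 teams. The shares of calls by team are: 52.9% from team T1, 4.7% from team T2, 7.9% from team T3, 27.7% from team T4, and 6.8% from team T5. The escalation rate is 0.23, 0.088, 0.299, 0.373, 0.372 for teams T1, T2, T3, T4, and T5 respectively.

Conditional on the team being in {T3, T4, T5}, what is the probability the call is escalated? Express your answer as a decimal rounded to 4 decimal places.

Let S = {T3, T4, T5}.
P(S) = 0.079 + 0.277 + 0.068 = 0.424.
P(E ∩ S) = 0.299·0.079 + 0.373·0.277 + 0.372·0.068 = 0.023621 + 0.103321 + 0.025296 = 0.152238.
P(E | S) = 0.152238 / 0.424 = 0.359052…

0.3591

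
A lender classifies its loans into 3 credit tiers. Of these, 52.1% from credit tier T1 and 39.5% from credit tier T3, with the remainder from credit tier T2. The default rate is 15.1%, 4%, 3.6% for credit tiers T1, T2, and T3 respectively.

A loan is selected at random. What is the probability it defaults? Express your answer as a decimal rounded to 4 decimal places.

P(T2) = 1 − (0.521 + 0.395) = 0.084.
By the law of total probability,
P(D) = P(D|T1)·P(T1) + P(D|T2)·P(T2) + P(D|T3)·P(T3)
      = 0.151·0.521 + 0.04·0.084 + 0.036·0.395
      = 0.078671 + 0.00336 + 0.01422 = 0.096251

0.0963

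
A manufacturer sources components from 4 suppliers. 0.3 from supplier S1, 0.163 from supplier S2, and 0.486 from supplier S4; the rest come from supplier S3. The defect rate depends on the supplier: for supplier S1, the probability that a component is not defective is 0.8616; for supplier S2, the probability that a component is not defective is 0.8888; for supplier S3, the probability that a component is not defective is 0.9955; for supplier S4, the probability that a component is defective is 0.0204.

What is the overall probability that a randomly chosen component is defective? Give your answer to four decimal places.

P(S3) = 1 − (0.3 + 0.163 + 0.486) = 0.051.
P(D|S1) = 1 − 0.8616 = 0.1384.
P(D|S2) = 1 − 0.8888 = 0.1112.
P(D|S3) = 1 − 0.9955 = 0.0045.
P(D) = P(D|S1)·P(S1) + P(D|S2)·P(S2) + P(D|S3)·P(S3) + P(D|S4)·P(S4)
      = 0.1384·0.3 + 0.1112·0.163 + 0.0045·0.051 + 0.0204·0.486
      = 0.04152 + 0.0181256 + 0.0002295 + 0.0099144 = 0.0697895

P(D) ≈ 0.0698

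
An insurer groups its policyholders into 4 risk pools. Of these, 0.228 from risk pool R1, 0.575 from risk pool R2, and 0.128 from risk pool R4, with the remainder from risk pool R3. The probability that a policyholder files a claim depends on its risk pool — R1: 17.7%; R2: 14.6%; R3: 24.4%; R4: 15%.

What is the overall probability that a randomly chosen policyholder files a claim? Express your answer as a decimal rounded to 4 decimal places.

P(R3) = 1 − (0.228 + 0.575 + 0.128) = 0.069.
Using total probability over the partition,
P(C) = P(C|R1)·P(R1) + P(C|R2)·P(R2) + P(C|R3)·P(R3) + P(C|R4)·P(R4)
      = 0.177·0.228 + 0.146·0.575 + 0.244·0.069 + 0.15·0.128
      = 0.040356 + 0.08395 + 0.016836 + 0.0192 = 0.160342

0.1603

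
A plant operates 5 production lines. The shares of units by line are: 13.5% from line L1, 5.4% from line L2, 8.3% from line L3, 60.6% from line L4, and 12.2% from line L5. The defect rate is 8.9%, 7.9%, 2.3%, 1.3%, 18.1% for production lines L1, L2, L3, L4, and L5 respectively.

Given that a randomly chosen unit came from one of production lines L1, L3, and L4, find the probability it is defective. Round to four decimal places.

P(D|S) ≈ 0.0265

Let S = {L1, L3, L4}.
P(S) = 0.135 + 0.083 + 0.606 = 0.824.
P(D ∩ S) = 0.089·0.135 + 0.023·0.083 + 0.013·0.606 = 0.012015 + 0.001909 + 0.007878 = 0.021802.
P(D | S) = 0.021802 / 0.824 = 0.026459…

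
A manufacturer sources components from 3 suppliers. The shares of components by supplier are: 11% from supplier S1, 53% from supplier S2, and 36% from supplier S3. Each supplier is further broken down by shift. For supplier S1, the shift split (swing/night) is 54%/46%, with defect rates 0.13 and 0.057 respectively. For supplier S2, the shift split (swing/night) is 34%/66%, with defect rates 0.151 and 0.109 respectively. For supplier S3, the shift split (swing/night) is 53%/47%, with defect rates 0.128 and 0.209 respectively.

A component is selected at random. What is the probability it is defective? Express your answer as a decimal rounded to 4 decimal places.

0.1357

P(D|S1) = 0.54·0.13 + 0.46·0.057 = 0.0702 + 0.02622 = 0.09642
P(D|S2) = 0.34·0.151 + 0.66·0.109 = 0.05134 + 0.07194 = 0.12328
P(D|S3) = 0.53·0.128 + 0.47·0.209 = 0.06784 + 0.09823 = 0.16607
Then overall,
P(D) = 0.11·0.09642 + 0.53·0.12328 + 0.36·0.16607
      = 0.0106062 + 0.0653384 + 0.0597852 = 0.1357298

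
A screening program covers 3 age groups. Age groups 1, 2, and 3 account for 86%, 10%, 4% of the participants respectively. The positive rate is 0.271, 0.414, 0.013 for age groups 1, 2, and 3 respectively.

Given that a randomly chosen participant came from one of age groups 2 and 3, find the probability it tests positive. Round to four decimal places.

P(T|S) ≈ 0.2994

Let S = {2, 3}.
P(S) = 0.1 + 0.04 = 0.14.
P(T ∩ S) = 0.414·0.1 + 0.013·0.04 = 0.0414 + 0.00052 = 0.04192.
P(T | S) = 0.04192 / 0.14 = 0.299429…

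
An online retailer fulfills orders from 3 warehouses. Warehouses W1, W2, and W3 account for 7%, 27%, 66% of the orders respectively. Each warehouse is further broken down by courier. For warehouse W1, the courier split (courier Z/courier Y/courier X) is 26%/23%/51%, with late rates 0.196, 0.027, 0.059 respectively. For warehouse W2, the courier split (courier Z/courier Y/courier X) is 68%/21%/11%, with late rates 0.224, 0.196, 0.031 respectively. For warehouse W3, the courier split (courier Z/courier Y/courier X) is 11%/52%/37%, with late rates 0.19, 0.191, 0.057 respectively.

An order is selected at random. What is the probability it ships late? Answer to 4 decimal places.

P(L|W1) = 0.26·0.196 + 0.23·0.027 + 0.51·0.059 = 0.05096 + 0.00621 + 0.03009 = 0.08726
P(L|W2) = 0.68·0.224 + 0.21·0.196 + 0.11·0.031 = 0.15232 + 0.04116 + 0.00341 = 0.19689
P(L|W3) = 0.11·0.19 + 0.52·0.191 + 0.37·0.057 = 0.0209 + 0.09932 + 0.02109 = 0.14131
By total probability over the outer partition,
P(L) = 0.07·0.08726 + 0.27·0.19689 + 0.66·0.14131
      = 0.0061082 + 0.0531603 + 0.0932646 = 0.1525331

P(L) ≈ 0.1525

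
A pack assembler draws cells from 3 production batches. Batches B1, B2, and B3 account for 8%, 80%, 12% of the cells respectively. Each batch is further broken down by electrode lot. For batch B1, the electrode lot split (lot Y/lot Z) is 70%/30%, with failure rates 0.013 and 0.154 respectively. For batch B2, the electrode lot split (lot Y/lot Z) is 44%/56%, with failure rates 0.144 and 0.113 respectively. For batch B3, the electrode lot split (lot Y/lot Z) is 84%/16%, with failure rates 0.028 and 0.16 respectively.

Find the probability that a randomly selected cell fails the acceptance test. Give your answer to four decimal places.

0.1116

P(F|B1) = 0.7·0.013 + 0.3·0.154 = 0.0091 + 0.0462 = 0.0553
P(F|B2) = 0.44·0.144 + 0.56·0.113 = 0.06336 + 0.06328 = 0.12664
P(F|B3) = 0.84·0.028 + 0.16·0.16 = 0.02352 + 0.0256 = 0.04912
Then overall,
P(F) = 0.08·0.0553 + 0.8·0.12664 + 0.12·0.04912
      = 0.004424 + 0.101312 + 0.0058944 = 0.1116304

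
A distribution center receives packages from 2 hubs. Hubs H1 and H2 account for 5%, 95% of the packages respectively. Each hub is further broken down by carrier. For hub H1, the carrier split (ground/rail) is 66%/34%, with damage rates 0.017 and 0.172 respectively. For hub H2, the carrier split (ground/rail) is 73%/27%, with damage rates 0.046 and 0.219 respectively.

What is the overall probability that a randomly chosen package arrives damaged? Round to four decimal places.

P(D|H1) = 0.66·0.017 + 0.34·0.172 = 0.01122 + 0.05848 = 0.0697
P(D|H2) = 0.73·0.046 + 0.27·0.219 = 0.03358 + 0.05913 = 0.09271
By total probability over the outer partition,
P(D) = 0.05·0.0697 + 0.95·0.09271
      = 0.003485 + 0.0880745 = 0.0915595

P(D) ≈ 0.0916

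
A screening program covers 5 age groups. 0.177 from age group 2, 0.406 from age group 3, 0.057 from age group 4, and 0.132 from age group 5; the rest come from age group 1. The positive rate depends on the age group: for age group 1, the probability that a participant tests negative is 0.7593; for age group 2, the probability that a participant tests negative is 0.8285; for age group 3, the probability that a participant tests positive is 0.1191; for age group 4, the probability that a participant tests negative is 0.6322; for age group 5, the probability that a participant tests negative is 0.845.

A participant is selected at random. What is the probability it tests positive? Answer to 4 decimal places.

P(1) = 1 − (0.177 + 0.406 + 0.057 + 0.132) = 0.228.
P(T|1) = 1 − 0.7593 = 0.2407.
P(T|2) = 1 − 0.8285 = 0.1715.
P(T|4) = 1 − 0.6322 = 0.3678.
P(T|5) = 1 − 0.845 = 0.155.
By the law of total probability,
P(T) = P(T|1)·P(1) + P(T|2)·P(2) + P(T|3)·P(3) + P(T|4)·P(4) + P(T|5)·P(5)
      = 0.2407·0.228 + 0.1715·0.177 + 0.1191·0.406 + 0.3678·0.057 + 0.155·0.132
      = 0.0548796 + 0.0303555 + 0.0483546 + 0.0209646 + 0.02046 = 0.1750143

P(T) ≈ 0.1750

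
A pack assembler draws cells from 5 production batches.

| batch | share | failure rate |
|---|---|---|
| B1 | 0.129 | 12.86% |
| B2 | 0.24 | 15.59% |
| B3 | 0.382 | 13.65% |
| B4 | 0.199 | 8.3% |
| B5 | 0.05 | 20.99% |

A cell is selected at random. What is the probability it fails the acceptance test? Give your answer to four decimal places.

P(F) = P(F|B1)·P(B1) + P(F|B2)·P(B2) + P(F|B3)·P(B3) + P(F|B4)·P(B4) + P(F|B5)·P(B5)
      = 0.1286·0.129 + 0.1559·0.24 + 0.1365·0.382 + 0.083·0.199 + 0.2099·0.05
      = 0.0165894 + 0.037416 + 0.052143 + 0.016517 + 0.010495 = 0.1331604

P(F) ≈ 0.1332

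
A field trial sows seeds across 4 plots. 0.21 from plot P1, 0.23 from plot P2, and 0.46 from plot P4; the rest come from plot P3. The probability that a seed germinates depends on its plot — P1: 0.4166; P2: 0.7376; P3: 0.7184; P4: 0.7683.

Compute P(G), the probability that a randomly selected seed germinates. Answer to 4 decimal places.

P(P3) = 1 − (0.21 + 0.23 + 0.46) = 0.1.
Using total probability over the partition,
P(G) = P(G|P1)·P(P1) + P(G|P2)·P(P2) + P(G|P3)·P(P3) + P(G|P4)·P(P4)
      = 0.4166·0.21 + 0.7376·0.23 + 0.7184·0.1 + 0.7683·0.46
      = 0.087486 + 0.169648 + 0.07184 + 0.353418 = 0.682392

P(G) ≈ 0.6824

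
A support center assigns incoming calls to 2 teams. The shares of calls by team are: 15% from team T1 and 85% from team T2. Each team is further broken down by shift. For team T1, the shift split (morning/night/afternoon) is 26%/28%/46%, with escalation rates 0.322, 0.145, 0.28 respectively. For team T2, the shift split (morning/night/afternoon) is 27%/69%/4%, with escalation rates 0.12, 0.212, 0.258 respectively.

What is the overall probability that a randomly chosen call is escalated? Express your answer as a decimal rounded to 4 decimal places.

P(E|T1) = 0.26·0.322 + 0.28·0.145 + 0.46·0.28 = 0.08372 + 0.0406 + 0.1288 = 0.25312
P(E|T2) = 0.27·0.12 + 0.69·0.212 + 0.04·0.258 = 0.0324 + 0.14628 + 0.01032 = 0.189
Then overall,
P(E) = 0.15·0.25312 + 0.85·0.189
      = 0.037968 + 0.16065 = 0.198618

0.1986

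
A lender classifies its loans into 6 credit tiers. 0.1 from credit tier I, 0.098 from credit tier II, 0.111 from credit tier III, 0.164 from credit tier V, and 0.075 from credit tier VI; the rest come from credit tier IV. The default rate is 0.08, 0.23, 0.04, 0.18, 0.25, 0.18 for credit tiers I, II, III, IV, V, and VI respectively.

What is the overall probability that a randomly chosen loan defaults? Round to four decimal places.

P(IV) = 1 − (0.1 + 0.098 + 0.111 + 0.164 + 0.075) = 0.452.
Summing over the partition,
P(D) = P(D|I)·P(I) + P(D|II)·P(II) + P(D|III)·P(III) + P(D|IV)·P(IV) + P(D|V)·P(V) + P(D|VI)·P(VI)
      = 0.08·0.1 + 0.23·0.098 + 0.04·0.111 + 0.18·0.452 + 0.25·0.164 + 0.18·0.075
      = 0.008 + 0.02254 + 0.00444 + 0.08136 + 0.041 + 0.0135 = 0.17084

0.1708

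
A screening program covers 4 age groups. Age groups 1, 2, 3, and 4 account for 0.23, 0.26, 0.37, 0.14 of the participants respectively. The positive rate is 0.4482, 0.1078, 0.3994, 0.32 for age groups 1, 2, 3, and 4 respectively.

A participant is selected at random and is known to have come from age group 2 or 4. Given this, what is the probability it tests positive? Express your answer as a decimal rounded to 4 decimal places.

Let S = {2, 4}.
P(S) = 0.26 + 0.14 = 0.4.
P(T ∩ S) = 0.1078·0.26 + 0.32·0.14 = 0.028028 + 0.0448 = 0.072828.
P(T | S) = 0.072828 / 0.4 = 0.182070…

P(T|S) ≈ 0.1821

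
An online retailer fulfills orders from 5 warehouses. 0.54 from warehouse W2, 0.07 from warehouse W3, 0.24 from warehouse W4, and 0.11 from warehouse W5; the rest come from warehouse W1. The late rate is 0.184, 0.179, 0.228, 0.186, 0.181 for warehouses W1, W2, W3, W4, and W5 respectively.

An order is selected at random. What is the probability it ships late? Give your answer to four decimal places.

P(W1) = 1 − (0.54 + 0.07 + 0.24 + 0.11) = 0.04.
P(L) = P(L|W1)·P(W1) + P(L|W2)·P(W2) + P(L|W3)·P(W3) + P(L|W4)·P(W4) + P(L|W5)·P(W5)
      = 0.184·0.04 + 0.179·0.54 + 0.228·0.07 + 0.186·0.24 + 0.181·0.11
      = 0.00736 + 0.09666 + 0.01596 + 0.04464 + 0.01991 = 0.18453

P(L) ≈ 0.1845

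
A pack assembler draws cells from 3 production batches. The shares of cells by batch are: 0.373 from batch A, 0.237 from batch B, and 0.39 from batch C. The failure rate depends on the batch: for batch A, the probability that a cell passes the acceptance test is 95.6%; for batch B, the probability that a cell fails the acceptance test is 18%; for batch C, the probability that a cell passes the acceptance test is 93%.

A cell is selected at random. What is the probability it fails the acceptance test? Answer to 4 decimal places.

P(F|A) = 1 − 0.956 = 0.044.
P(F|C) = 1 − 0.93 = 0.07.
P(F) = P(F|A)·P(A) + P(F|B)·P(B) + P(F|C)·P(C)
      = 0.044·0.373 + 0.18·0.237 + 0.07·0.39
      = 0.016412 + 0.04266 + 0.0273 = 0.086372

P(F) ≈ 0.0864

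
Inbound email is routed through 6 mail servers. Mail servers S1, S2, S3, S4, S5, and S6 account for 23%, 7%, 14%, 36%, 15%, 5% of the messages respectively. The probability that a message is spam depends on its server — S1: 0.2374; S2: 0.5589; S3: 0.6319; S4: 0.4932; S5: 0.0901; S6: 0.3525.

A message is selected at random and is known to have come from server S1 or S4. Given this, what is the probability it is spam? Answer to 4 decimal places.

P(S|J) ≈ 0.3935

Let J = {S1, S4}.
P(J) = 0.23 + 0.36 = 0.59.
P(S ∩ J) = 0.2374·0.23 + 0.4932·0.36 = 0.054602 + 0.177552 = 0.232154.
P(S | J) = 0.232154 / 0.59 = 0.393481…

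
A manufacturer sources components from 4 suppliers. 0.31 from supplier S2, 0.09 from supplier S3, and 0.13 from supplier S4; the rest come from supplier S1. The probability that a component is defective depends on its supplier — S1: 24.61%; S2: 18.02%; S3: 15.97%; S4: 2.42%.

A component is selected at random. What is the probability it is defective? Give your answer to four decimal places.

P(S1) = 1 − (0.31 + 0.09 + 0.13) = 0.47.
P(D) = P(D|S1)·P(S1) + P(D|S2)·P(S2) + P(D|S3)·P(S3) + P(D|S4)·P(S4)
      = 0.2461·0.47 + 0.1802·0.31 + 0.1597·0.09 + 0.0242·0.13
      = 0.115667 + 0.055862 + 0.014373 + 0.003146 = 0.189048

P(D) ≈ 0.1890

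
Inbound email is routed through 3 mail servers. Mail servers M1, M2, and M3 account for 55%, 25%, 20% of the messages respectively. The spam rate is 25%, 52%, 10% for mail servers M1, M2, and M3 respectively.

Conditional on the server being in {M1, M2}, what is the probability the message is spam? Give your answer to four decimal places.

Let J = {M1, M2}.
P(J) = 0.55 + 0.25 = 0.8.
P(S ∩ J) = 0.25·0.55 + 0.52·0.25 = 0.1375 + 0.13 = 0.2675.
P(S | J) = 0.2675 / 0.8 = 0.334375…

P(S|J) ≈ 0.3344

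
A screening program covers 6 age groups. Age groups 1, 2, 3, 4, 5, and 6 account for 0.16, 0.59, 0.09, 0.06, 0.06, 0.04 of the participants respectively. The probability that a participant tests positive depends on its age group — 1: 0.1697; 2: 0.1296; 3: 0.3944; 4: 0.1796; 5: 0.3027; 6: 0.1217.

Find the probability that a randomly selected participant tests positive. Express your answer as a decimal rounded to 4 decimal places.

Using total probability over the partition,
P(T) = P(T|1)·P(1) + P(T|2)·P(2) + P(T|3)·P(3) + P(T|4)·P(4) + P(T|5)·P(5) + P(T|6)·P(6)
      = 0.1697·0.16 + 0.1296·0.59 + 0.3944·0.09 + 0.1796·0.06 + 0.3027·0.06 + 0.1217·0.04
      = 0.027152 + 0.076464 + 0.035496 + 0.010776 + 0.018162 + 0.004868 = 0.172918

P(T) ≈ 0.1729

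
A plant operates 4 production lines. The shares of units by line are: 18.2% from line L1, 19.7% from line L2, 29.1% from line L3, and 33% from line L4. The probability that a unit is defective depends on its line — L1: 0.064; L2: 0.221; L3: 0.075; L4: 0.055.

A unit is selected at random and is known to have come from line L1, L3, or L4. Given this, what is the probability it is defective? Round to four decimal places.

P(D|S) ≈ 0.0643

Let S = {L1, L3, L4}.
P(S) = 0.182 + 0.291 + 0.33 = 0.803.
P(D ∩ S) = 0.064·0.182 + 0.075·0.291 + 0.055·0.33 = 0.011648 + 0.021825 + 0.01815 = 0.051623.
P(D | S) = 0.051623 / 0.803 = 0.064288…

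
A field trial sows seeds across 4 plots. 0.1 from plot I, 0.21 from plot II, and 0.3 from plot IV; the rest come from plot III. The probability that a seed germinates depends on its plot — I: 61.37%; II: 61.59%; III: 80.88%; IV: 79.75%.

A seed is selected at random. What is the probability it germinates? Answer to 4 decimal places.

P(III) = 1 − (0.1 + 0.21 + 0.3) = 0.39.
Using total probability over the partition,
P(G) = P(G|I)·P(I) + P(G|II)·P(II) + P(G|III)·P(III) + P(G|IV)·P(IV)
      = 0.6137·0.1 + 0.6159·0.21 + 0.8088·0.39 + 0.7975·0.3
      = 0.06137 + 0.129339 + 0.315432 + 0.23925 = 0.745391

P(G) ≈ 0.7454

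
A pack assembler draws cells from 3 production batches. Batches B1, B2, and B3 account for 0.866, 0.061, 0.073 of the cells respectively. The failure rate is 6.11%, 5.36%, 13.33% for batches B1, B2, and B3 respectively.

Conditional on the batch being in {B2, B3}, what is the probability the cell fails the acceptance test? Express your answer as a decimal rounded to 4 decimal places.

Let S = {B2, B3}.
P(S) = 0.061 + 0.073 = 0.134.
P(F ∩ S) = 0.0536·0.061 + 0.1333·0.073 = 0.0032696 + 0.0097309 = 0.0130005.
P(F | S) = 0.0130005 / 0.134 = 0.097019…

0.0970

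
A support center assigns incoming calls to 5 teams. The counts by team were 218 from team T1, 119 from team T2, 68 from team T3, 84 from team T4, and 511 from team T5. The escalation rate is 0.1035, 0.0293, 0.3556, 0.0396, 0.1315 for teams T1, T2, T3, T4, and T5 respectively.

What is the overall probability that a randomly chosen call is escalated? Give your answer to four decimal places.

Total: 218 + 119 + 68 + 84 + 511 = 1000.
P(T1) = 218/1000 = 0.218. P(T2) = 119/1000 = 0.119. P(T3) = 68/1000 = 0.068. P(T4) = 84/1000 = 0.084. P(T5) = 511/1000 = 0.511.
Using total probability over the partition,
P(E) = P(E|T1)·P(T1) + P(E|T2)·P(T2) + P(E|T3)·P(T3) + P(E|T4)·P(T4) + P(E|T5)·P(T5)
      = 0.1035·0.218 + 0.0293·0.119 + 0.3556·0.068 + 0.0396·0.084 + 0.1315·0.511
      = 0.022563 + 0.0034867 + 0.0241808 + 0.0033264 + 0.0671965 = 0.1207534

P(E) ≈ 0.1208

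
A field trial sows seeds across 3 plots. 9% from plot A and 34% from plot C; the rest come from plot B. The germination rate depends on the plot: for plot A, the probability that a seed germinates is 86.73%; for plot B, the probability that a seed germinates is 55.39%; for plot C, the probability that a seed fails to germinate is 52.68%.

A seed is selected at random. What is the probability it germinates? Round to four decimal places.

P(B) = 1 − (0.09 + 0.34) = 0.57.
P(G|C) = 1 − 0.5268 = 0.4732.
P(G) = P(G|A)·P(A) + P(G|B)·P(B) + P(G|C)·P(C)
      = 0.8673·0.09 + 0.5539·0.57 + 0.4732·0.34
      = 0.078057 + 0.315723 + 0.160888 = 0.554668

P(G) ≈ 0.5547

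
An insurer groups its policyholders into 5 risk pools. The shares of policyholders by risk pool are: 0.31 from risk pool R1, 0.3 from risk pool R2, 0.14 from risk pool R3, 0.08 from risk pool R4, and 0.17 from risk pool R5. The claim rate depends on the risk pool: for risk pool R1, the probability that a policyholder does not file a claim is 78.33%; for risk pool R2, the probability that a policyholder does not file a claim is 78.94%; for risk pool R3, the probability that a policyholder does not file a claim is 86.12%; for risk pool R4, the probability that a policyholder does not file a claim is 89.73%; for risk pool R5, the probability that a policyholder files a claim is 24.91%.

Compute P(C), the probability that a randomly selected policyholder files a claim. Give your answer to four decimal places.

P(C) ≈ 0.2004

P(C|R1) = 1 − 0.7833 = 0.2167.
P(C|R2) = 1 − 0.7894 = 0.2106.
P(C|R3) = 1 − 0.8612 = 0.1388.
P(C|R4) = 1 − 0.8973 = 0.1027.
P(C) = P(C|R1)·P(R1) + P(C|R2)·P(R2) + P(C|R3)·P(R3) + P(C|R4)·P(R4) + P(C|R5)·P(R5)
      = 0.2167·0.31 + 0.2106·0.3 + 0.1388·0.14 + 0.1027·0.08 + 0.2491·0.17
      = 0.067177 + 0.06318 + 0.019432 + 0.008216 + 0.042347 = 0.200352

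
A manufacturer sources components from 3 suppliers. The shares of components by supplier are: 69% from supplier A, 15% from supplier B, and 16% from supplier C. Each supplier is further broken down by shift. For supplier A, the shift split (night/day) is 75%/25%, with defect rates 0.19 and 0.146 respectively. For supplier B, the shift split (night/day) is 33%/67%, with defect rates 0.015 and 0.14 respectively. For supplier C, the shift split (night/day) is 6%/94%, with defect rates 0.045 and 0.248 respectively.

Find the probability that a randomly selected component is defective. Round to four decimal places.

P(D|A) = 0.75·0.19 + 0.25·0.146 = 0.1425 + 0.0365 = 0.179
P(D|B) = 0.33·0.015 + 0.67·0.14 = 0.00495 + 0.0938 = 0.09875
P(D|C) = 0.06·0.045 + 0.94·0.248 = 0.0027 + 0.23312 = 0.23582
By total probability over the outer partition,
P(D) = 0.69·0.179 + 0.15·0.09875 + 0.16·0.23582
      = 0.12351 + 0.0148125 + 0.0377312 = 0.1760537

0.1761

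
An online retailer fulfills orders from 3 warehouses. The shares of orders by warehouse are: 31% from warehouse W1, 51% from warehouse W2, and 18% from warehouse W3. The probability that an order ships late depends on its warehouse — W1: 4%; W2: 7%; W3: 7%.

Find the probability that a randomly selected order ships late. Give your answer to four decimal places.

P(L) ≈ 0.0607

P(L) = P(L|W1)·P(W1) + P(L|W2)·P(W2) + P(L|W3)·P(W3)
      = 0.04·0.31 + 0.07·0.51 + 0.07·0.18
      = 0.0124 + 0.0357 + 0.0126 = 0.0607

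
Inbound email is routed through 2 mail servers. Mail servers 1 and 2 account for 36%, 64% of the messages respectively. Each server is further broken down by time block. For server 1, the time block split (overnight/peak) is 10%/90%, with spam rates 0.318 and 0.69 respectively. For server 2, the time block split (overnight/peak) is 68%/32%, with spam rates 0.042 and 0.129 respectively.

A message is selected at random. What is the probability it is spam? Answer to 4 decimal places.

P(S|1) = 0.1·0.318 + 0.9·0.69 = 0.0318 + 0.621 = 0.6528
P(S|2) = 0.68·0.042 + 0.32·0.129 = 0.02856 + 0.04128 = 0.06984
Then overall,
P(S) = 0.36·0.6528 + 0.64·0.06984
      = 0.235008 + 0.0446976 = 0.2797056

P(S) ≈ 0.2797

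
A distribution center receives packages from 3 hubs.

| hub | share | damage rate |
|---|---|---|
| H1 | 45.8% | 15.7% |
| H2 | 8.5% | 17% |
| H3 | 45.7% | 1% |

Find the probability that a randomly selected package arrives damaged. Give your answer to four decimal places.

P(D) = P(D|H1)·P(H1) + P(D|H2)·P(H2) + P(D|H3)·P(H3)
      = 0.157·0.458 + 0.17·0.085 + 0.01·0.457
      = 0.071906 + 0.01445 + 0.00457 = 0.090926

0.0909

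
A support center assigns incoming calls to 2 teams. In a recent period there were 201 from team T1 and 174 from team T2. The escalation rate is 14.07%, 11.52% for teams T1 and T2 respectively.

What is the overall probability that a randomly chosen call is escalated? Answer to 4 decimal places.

0.1289

Total: 201 + 174 = 375.
P(T1) = 201/375 = 0.536. P(T2) = 174/375 = 0.464.
P(E) = P(E|T1)·P(T1) + P(E|T2)·P(T2)
      = 0.1407·0.536 + 0.1152·0.464
      = 0.0754152 + 0.0534528 = 0.128868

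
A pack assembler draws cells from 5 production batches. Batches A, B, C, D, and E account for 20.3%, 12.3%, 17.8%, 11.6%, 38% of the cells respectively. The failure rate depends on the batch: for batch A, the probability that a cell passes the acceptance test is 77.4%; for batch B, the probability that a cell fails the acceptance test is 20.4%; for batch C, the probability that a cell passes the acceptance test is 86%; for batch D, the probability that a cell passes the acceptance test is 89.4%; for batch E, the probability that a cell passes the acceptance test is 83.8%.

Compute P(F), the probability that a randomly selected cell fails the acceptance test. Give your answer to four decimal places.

0.1697

P(F|A) = 1 − 0.774 = 0.226.
P(F|C) = 1 − 0.86 = 0.14.
P(F|D) = 1 − 0.894 = 0.106.
P(F|E) = 1 − 0.838 = 0.162.
By the law of total probability,
P(F) = P(F|A)·P(A) + P(F|B)·P(B) + P(F|C)·P(C) + P(F|D)·P(D) + P(F|E)·P(E)
      = 0.226·0.203 + 0.204·0.123 + 0.14·0.178 + 0.106·0.116 + 0.162·0.38
      = 0.045878 + 0.025092 + 0.02492 + 0.012296 + 0.06156 = 0.169746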